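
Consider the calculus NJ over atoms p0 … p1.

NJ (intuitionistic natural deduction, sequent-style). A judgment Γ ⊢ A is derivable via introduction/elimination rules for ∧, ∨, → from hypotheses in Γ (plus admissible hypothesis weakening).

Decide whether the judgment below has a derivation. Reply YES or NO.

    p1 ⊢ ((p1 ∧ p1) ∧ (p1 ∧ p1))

Derivation trace:
[∧I] p1 ⊢ ((p1 ∧ p1) ∧ (p1 ∧ p1))
  [∧I] p1 ⊢ (p1 ∧ p1)
    [Ax] p1 ⊢ p1
    [Ax] p1 ⊢ p1
  [∧I] p1 ⊢ (p1 ∧ p1)
    [Ax] p1 ⊢ p1
    [Ax] p1 ⊢ p1

Result: YES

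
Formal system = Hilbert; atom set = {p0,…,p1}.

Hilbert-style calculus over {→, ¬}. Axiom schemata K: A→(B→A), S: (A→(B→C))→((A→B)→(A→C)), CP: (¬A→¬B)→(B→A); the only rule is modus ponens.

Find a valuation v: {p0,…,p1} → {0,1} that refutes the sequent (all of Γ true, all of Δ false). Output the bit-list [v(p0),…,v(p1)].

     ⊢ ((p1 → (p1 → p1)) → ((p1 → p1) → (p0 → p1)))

Truth-table refutation:
  v=00: Γ:[] Δ:[((p1 → (p1 → p1)) → ((p1 → p1) → (p0 → p1)))=T] refutes=False
  v=01: Γ:[] Δ:[((p1 → (p1 → p1)) → ((p1 → p1) → (p0 → p1)))=T] refutes=False
  v=10: Γ:[] Δ:[((p1 → (p1 → p1)) → ((p1 → p1) → (p0 → p1)))=F] refutes=True  ← countermodel

Result: [1, 0]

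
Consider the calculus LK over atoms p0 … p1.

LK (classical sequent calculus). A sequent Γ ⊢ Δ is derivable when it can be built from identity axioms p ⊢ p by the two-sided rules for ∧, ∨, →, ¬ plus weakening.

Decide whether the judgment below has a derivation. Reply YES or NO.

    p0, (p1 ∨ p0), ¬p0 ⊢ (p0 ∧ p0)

Derivation (root first):
[¬L] p0, (p1 ∨ p0), ¬p0 ⊢ (p0 ∧ p0)
  [∨L] p0, (p1 ∨ p0) ⊢ (p0 ∧ p0), p0
    [WL] p0, p1 ⊢ p0
      [Ax] p0 ⊢ p0
    [∧R] p0 ⊢ (p0 ∧ p0)
      [Ax] p0 ⊢ p0
      [Ax] p0 ⊢ p0

Result: YES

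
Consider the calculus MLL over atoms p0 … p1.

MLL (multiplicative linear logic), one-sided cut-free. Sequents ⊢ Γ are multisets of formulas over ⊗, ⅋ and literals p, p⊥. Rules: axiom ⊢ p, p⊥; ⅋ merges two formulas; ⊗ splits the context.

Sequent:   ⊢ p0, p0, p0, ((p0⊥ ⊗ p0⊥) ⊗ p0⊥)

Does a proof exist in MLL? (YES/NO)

Derivation trace:
[⊗]  ⊢ p0, p0, p0, ((p0⊥ ⊗ p0⊥) ⊗ p0⊥)
  [⊗]  ⊢ p0, p0, (p0⊥ ⊗ p0⊥)
    [Ax]  ⊢ p0, p0⊥
    [Ax]  ⊢ p0, p0⊥
  [Ax]  ⊢ p0, p0⊥

Result: YES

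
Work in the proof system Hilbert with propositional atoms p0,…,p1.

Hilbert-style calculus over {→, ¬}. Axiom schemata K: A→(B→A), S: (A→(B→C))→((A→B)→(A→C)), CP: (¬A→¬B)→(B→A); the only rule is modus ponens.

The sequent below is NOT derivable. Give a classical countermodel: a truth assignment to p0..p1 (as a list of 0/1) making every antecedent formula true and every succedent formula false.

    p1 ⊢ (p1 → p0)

Truth-table refutation:
  v=00: Γ:[p1=F] Δ:[(p1 → p0)=T] refutes=False
  v=01: Γ:[p1=T] Δ:[(p1 → p0)=F] refutes=True  ← countermodel

Result: [0, 1]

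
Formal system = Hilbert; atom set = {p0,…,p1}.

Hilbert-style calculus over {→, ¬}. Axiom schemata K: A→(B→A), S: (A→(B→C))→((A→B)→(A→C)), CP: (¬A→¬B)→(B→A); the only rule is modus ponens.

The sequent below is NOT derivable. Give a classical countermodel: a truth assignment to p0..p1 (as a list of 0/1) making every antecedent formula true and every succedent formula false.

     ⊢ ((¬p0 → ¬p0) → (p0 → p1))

Truth-table refutation:
  v=00: Γ:[] Δ:[((¬p0 → ¬p0) → (p0 → p1))=T] refutes=False
  v=01: Γ:[] Δ:[((¬p0 → ¬p0) → (p0 → p1))=T] refutes=False
  v=10: Γ:[] Δ:[((¬p0 → ¬p0) → (p0 → p1))=F] refutes=True  ← countermodel

Result: [1, 0]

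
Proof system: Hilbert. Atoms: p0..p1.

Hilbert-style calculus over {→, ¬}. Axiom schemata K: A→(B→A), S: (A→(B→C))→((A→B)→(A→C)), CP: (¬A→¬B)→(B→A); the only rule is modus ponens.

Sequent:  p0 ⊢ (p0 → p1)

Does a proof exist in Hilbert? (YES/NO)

Enumerate valuations to refute Γ ⊢ Δ:
  v=00: Γ:[p0=F] Δ:[(p0 → p1)=T] refutes=False
  v=01: Γ:[p0=F] Δ:[(p0 → p1)=T] refutes=False
  v=10: Γ:[p0=T] Δ:[(p0 → p1)=F] refutes=True  ← countermodel

Result: NO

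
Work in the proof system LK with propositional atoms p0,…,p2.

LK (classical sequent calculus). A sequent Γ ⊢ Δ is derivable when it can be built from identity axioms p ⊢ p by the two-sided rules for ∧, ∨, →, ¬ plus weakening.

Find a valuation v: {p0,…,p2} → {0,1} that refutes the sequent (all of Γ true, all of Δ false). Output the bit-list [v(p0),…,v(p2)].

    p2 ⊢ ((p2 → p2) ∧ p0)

Truth-table refutation:
  v=000: Γ:[p2=F] Δ:[((p2 → p2) ∧ p0)=F] refutes=False
  v=001: Γ:[p2=T] Δ:[((p2 → p2) ∧ p0)=F] refutes=True  ← countermodel

Result: [0, 0, 1]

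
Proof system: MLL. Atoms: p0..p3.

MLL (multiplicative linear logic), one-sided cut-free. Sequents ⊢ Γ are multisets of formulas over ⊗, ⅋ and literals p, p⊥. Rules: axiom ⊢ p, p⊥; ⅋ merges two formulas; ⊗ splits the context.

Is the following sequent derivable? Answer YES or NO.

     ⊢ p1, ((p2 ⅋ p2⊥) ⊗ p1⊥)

Proof tree:
[⊗]  ⊢ p1, ((p2 ⅋ p2⊥) ⊗ p1⊥)
  [⅋]  ⊢ (p2 ⅋ p2⊥)
    [Ax]  ⊢ p2, p2⊥
  [Ax]  ⊢ p1, p1⊥

Result: YES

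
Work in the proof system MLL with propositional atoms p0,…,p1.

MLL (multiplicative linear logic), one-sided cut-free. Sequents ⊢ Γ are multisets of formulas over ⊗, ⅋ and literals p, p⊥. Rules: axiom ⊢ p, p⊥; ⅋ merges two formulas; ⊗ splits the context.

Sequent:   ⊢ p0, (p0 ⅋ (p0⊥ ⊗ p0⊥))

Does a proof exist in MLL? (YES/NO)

Derivation (root first):
[⅋]  ⊢ p0, (p0 ⅋ (p0⊥ ⊗ p0⊥))
  [⊗]  ⊢ p0, p0, (p0⊥ ⊗ p0⊥)
    [Ax]  ⊢ p0, p0⊥
    [Ax]  ⊢ p0, p0⊥

Result: YES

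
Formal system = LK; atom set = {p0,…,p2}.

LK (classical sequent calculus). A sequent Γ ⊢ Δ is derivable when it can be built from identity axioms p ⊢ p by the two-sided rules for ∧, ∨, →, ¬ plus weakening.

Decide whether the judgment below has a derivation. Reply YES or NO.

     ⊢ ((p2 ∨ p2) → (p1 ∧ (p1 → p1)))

Search for a countermodel by truth-table:
  v=000: Γ:[] Δ:[((p2 ∨ p2) → (p1 ∧ (p1 → p1)))=T] refutes=False
  v=001: Γ:[] Δ:[((p2 ∨ p2) → (p1 ∧ (p1 → p1)))=F] refutes=True  ← countermodel

Result: NO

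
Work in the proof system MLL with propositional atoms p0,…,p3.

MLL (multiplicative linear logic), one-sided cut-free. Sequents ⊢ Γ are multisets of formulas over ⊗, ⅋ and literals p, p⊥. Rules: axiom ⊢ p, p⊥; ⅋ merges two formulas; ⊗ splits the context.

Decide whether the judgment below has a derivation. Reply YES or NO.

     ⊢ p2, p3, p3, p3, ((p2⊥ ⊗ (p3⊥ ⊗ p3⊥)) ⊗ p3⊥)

Proof tree:
[⊗]  ⊢ p2, p3, p3, p3, ((p2⊥ ⊗ (p3⊥ ⊗ p3⊥)) ⊗ p3⊥)
  [⊗]  ⊢ p2, p3, p3, (p2⊥ ⊗ (p3⊥ ⊗ p3⊥))
    [Ax]  ⊢ p2, p2⊥
    [⊗]  ⊢ p3, p3, (p3⊥ ⊗ p3⊥)
      [Ax]  ⊢ p3, p3⊥
      [Ax]  ⊢ p3, p3⊥
  [Ax]  ⊢ p3, p3⊥

Result: YES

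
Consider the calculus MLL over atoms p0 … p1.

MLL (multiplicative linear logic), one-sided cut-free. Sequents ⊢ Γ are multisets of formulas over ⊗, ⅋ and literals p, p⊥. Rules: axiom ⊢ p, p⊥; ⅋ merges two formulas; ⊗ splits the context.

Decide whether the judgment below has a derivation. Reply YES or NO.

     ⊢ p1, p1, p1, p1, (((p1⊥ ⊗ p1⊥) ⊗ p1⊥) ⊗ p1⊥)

Proof tree:
[⊗]  ⊢ p1, p1, p1, p1, (((p1⊥ ⊗ p1⊥) ⊗ p1⊥) ⊗ p1⊥)
  [⊗]  ⊢ p1, p1, p1, ((p1⊥ ⊗ p1⊥) ⊗ p1⊥)
    [⊗]  ⊢ p1, p1, (p1⊥ ⊗ p1⊥)
      [Ax]  ⊢ p1, p1⊥
      [Ax]  ⊢ p1, p1⊥
    [Ax]  ⊢ p1, p1⊥
  [Ax]  ⊢ p1, p1⊥

Result: YES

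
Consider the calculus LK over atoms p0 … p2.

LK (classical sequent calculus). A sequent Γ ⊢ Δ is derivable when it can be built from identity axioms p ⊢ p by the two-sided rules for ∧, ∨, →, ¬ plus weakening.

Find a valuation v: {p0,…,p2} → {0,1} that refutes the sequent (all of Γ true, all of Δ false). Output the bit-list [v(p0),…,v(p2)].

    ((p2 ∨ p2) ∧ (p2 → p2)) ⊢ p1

Enumerate valuations to refute Γ ⊢ Δ:
  v=000: Γ:[((p2 ∨ p2) ∧ (p2 → p2))=F] Δ:[p1=F] refutes=False
  v=001: Γ:[((p2 ∨ p2) ∧ (p2 → p2))=T] Δ:[p1=F] refutes=True  ← countermodel

Result: [0, 0, 1]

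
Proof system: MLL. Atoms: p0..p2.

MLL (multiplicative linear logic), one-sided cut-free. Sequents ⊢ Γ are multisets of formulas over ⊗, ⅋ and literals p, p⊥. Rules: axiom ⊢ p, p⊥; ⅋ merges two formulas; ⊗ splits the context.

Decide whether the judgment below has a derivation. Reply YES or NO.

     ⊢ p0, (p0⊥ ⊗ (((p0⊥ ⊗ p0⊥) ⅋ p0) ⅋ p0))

Derivation (root first):
[⊗]  ⊢ p0, (p0⊥ ⊗ (((p0⊥ ⊗ p0⊥) ⅋ p0) ⅋ p0))
  [Ax]  ⊢ p0, p0⊥
  [⅋]  ⊢ (((p0⊥ ⊗ p0⊥) ⅋ p0) ⅋ p0)
    [⅋]  ⊢ p0, ((p0⊥ ⊗ p0⊥) ⅋ p0)
      [⊗]  ⊢ p0, p0, (p0⊥ ⊗ p0⊥)
        [Ax]  ⊢ p0, p0⊥
        [Ax]  ⊢ p0, p0⊥

Result: YES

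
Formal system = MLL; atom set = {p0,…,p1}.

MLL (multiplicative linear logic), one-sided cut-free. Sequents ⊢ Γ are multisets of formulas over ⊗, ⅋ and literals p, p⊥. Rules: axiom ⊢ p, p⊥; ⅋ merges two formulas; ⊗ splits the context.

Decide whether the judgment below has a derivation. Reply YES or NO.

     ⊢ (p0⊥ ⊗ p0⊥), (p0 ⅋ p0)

Derivation (root first):
[⅋]  ⊢ (p0⊥ ⊗ p0⊥), (p0 ⅋ p0)
  [⊗]  ⊢ p0, p0, (p0⊥ ⊗ p0⊥)
    [Ax]  ⊢ p0, p0⊥
    [Ax]  ⊢ p0, p0⊥

Result: YES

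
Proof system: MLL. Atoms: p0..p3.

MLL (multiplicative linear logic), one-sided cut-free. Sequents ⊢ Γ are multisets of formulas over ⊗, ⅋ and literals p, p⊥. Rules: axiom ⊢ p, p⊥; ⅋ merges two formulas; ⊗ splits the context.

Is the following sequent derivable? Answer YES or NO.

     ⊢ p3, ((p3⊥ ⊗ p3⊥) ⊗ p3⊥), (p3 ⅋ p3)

Derivation (root first):
[⅋]  ⊢ p3, ((p3⊥ ⊗ p3⊥) ⊗ p3⊥), (p3 ⅋ p3)
  [⊗]  ⊢ p3, p3, p3, ((p3⊥ ⊗ p3⊥) ⊗ p3⊥)
    [⊗]  ⊢ p3, p3, (p3⊥ ⊗ p3⊥)
      [Ax]  ⊢ p3, p3⊥
      [Ax]  ⊢ p3, p3⊥
    [Ax]  ⊢ p3, p3⊥

Result: YES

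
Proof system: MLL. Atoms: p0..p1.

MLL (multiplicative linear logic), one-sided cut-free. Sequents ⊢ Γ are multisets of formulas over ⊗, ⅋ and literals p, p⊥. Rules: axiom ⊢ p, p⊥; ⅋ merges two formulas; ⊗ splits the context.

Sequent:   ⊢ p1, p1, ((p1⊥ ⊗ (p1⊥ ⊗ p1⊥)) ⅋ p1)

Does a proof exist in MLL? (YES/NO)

Derivation trace:
[⅋]  ⊢ p1, p1, ((p1⊥ ⊗ (p1⊥ ⊗ p1⊥)) ⅋ p1)
  [⊗]  ⊢ p1, p1, p1, (p1⊥ ⊗ (p1⊥ ⊗ p1⊥))
    [Ax]  ⊢ p1, p1⊥
    [⊗]  ⊢ p1, p1, (p1⊥ ⊗ p1⊥)
      [Ax]  ⊢ p1, p1⊥
      [Ax]  ⊢ p1, p1⊥

Result: YES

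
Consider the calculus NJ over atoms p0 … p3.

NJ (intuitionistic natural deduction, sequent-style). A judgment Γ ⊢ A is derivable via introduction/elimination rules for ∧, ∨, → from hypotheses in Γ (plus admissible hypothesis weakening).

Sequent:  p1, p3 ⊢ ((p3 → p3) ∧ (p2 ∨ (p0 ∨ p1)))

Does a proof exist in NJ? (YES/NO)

Derivation (root first):
[∧I] p1, p3 ⊢ ((p3 → p3) ∧ (p2 ∨ (p0 ∨ p1)))
  [→I]  ⊢ (p3 → p3)
    [Ax] p3 ⊢ p3
  [∨I₂] p1, p3 ⊢ (p2 ∨ (p0 ∨ p1))
    [Wk] p1, p3 ⊢ (p0 ∨ p1)
      [∨I₂] p1 ⊢ (p0 ∨ p1)
        [Ax] p1 ⊢ p1

Result: YES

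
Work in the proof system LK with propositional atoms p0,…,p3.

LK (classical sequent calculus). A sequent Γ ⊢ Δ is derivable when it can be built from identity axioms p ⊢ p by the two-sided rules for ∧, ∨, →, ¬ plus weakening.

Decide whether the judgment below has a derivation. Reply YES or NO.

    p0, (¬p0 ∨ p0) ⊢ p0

Derivation (root first):
[∨L] p0, (¬p0 ∨ p0) ⊢ p0
  [¬L] p0, ¬p0 ⊢ 
    [Ax] p0 ⊢ p0
  [Ax] p0 ⊢ p0

Result: YES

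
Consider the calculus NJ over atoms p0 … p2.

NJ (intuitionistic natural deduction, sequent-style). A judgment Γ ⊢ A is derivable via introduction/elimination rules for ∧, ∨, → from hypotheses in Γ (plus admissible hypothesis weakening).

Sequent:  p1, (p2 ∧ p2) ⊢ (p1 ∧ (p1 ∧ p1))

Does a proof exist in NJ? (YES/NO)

Derivation (root first):
[∧I] p1, (p2 ∧ p2) ⊢ (p1 ∧ (p1 ∧ p1))
  [Ax] p1 ⊢ p1
  [∧I] p1, (p2 ∧ p2) ⊢ (p1 ∧ p1)
    [Wk] p1, (p2 ∧ p2) ⊢ p1
      [Ax] p1 ⊢ p1
    [Ax] p1 ⊢ p1

Result: YES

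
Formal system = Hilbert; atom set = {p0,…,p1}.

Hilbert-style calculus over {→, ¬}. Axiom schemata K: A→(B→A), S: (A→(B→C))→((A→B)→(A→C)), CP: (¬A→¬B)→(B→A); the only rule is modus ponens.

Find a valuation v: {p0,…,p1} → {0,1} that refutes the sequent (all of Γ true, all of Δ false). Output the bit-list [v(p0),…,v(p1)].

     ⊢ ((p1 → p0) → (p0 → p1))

Enumerate valuations to refute Γ ⊢ Δ:
  v=00: Γ:[] Δ:[((p1 → p0) → (p0 → p1))=T] refutes=False
  v=01: Γ:[] Δ:[((p1 → p0) → (p0 → p1))=T] refutes=False
  v=10: Γ:[] Δ:[((p1 → p0) → (p0 → p1))=F] refutes=True  ← countermodel

Result: [1, 0]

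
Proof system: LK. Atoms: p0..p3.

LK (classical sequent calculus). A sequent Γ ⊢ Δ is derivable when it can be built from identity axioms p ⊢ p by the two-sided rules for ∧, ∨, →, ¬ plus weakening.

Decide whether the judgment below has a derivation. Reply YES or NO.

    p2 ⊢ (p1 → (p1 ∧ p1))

Proof tree:
[→R] p2 ⊢ (p1 → (p1 ∧ p1))
  [WL] p1, p2 ⊢ (p1 ∧ p1)
    [∧R] p1 ⊢ (p1 ∧ p1)
      [Ax] p1 ⊢ p1
      [Ax] p1 ⊢ p1

Result: YES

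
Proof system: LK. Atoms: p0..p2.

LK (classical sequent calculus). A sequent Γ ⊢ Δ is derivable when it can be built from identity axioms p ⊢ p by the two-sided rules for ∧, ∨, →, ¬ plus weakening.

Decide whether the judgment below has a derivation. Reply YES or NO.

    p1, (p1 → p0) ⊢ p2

Truth-table refutation:
  v=000: Γ:[p1=F, (p1 → p0)=T] Δ:[p2=F] refutes=False
  v=001: Γ:[p1=F, (p1 → p0)=T] Δ:[p2=T] refutes=False
  v=010: Γ:[p1=T, (p1 → p0)=F] Δ:[p2=F] refutes=False
  v=011: Γ:[p1=T, (p1 → p0)=F] Δ:[p2=T] refutes=False
  v=100: Γ:[p1=F, (p1 → p0)=T] Δ:[p2=F] refutes=False
  v=101: Γ:[p1=F, (p1 → p0)=T] Δ:[p2=T] refutes=False
  v=110: Γ:[p1=T, (p1 → p0)=T] Δ:[p2=F] refutes=True  ← countermodel

Result: NO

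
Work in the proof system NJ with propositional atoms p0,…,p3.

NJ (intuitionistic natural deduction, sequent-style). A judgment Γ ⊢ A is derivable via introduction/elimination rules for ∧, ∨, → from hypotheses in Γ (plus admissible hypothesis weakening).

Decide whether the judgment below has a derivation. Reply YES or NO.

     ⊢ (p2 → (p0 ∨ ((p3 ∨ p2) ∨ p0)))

Proof tree:
[→I]  ⊢ (p2 → (p0 ∨ ((p3 ∨ p2) ∨ p0)))
  [∨I₂] p2 ⊢ (p0 ∨ ((p3 ∨ p2) ∨ p0))
    [∨I₁] p2 ⊢ ((p3 ∨ p2) ∨ p0)
      [∨I₂] p2 ⊢ (p3 ∨ p2)
        [Ax] p2 ⊢ p2

Result: YES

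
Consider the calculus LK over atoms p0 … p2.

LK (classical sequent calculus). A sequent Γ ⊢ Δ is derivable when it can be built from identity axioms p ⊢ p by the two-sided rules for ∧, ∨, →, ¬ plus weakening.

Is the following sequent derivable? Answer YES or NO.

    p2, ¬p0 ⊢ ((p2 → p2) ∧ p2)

Derivation (root first):
[¬L] p2, ¬p0 ⊢ ((p2 → p2) ∧ p2)
  [WR] p2 ⊢ ((p2 → p2) ∧ p2), p0
    [∧R] p2 ⊢ ((p2 → p2) ∧ p2)
      [→R]  ⊢ (p2 → p2)
        [Ax] p2 ⊢ p2
      [Ax] p2 ⊢ p2

Result: YES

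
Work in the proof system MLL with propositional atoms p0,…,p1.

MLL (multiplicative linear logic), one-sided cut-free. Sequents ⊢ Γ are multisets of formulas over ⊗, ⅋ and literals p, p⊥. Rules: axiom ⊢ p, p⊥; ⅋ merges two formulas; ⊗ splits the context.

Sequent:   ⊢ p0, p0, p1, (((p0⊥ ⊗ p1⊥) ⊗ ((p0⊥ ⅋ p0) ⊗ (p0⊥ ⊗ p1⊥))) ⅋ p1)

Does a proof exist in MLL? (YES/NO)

Derivation trace:
[⅋]  ⊢ p0, p0, p1, (((p0⊥ ⊗ p1⊥) ⊗ ((p0⊥ ⅋ p0) ⊗ (p0⊥ ⊗ p1⊥))) ⅋ p1)
  [⊗]  ⊢ p0, p1, p0, p1, ((p0⊥ ⊗ p1⊥) ⊗ ((p0⊥ ⅋ p0) ⊗ (p0⊥ ⊗ p1⊥)))
    [⊗]  ⊢ p0, p1, (p0⊥ ⊗ p1⊥)
      [Ax]  ⊢ p0, p0⊥
      [Ax]  ⊢ p1, p1⊥
    [⊗]  ⊢ p0, p1, ((p0⊥ ⅋ p0) ⊗ (p0⊥ ⊗ p1⊥))
      [⅋]  ⊢ (p0⊥ ⅋ p0)
        [Ax]  ⊢ p0, p0⊥
      [⊗]  ⊢ p0, p1, (p0⊥ ⊗ p1⊥)
        [Ax]  ⊢ p0, p0⊥
        [Ax]  ⊢ p1, p1⊥

Result: YES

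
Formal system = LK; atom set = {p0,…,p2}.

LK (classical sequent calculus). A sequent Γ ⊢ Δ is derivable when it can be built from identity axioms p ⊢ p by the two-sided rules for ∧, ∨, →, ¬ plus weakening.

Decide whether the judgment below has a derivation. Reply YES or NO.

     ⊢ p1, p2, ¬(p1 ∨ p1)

Derivation (root first):
[¬R]  ⊢ p1, p2, ¬(p1 ∨ p1)
  [∨L] (p1 ∨ p1) ⊢ p1, p2
    [WR] p1 ⊢ p1, p2
      [Ax] p1 ⊢ p1
    [Ax] p1 ⊢ p1

Result: YES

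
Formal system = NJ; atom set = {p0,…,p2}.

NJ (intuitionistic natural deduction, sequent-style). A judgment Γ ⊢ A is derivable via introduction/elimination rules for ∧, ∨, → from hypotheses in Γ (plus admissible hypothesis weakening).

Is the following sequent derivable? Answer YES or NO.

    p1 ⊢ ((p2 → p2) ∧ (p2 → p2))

Proof tree:
[∧I] p1 ⊢ ((p2 → p2) ∧ (p2 → p2))
  [→I] p1 ⊢ (p2 → p2)
    [Wk] p2, p1 ⊢ p2
      [Ax] p2 ⊢ p2
  [→I] p1 ⊢ (p2 → p2)
    [Wk] p2, p1 ⊢ p2
      [Ax] p2 ⊢ p2

Result: YES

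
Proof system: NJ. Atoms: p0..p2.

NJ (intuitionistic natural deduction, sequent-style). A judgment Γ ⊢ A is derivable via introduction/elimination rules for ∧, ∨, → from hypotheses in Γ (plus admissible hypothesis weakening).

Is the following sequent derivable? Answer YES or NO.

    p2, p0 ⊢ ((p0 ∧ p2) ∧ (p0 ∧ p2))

Derivation trace:
[∧I] p2, p0 ⊢ ((p0 ∧ p2) ∧ (p0 ∧ p2))
  [∧I] p2, p0 ⊢ (p0 ∧ p2)
    [Ax] p0 ⊢ p0
    [Ax] p2 ⊢ p2
  [∧I] p2, p0 ⊢ (p0 ∧ p2)
    [Ax] p0 ⊢ p0
    [Ax] p2 ⊢ p2

Result: YES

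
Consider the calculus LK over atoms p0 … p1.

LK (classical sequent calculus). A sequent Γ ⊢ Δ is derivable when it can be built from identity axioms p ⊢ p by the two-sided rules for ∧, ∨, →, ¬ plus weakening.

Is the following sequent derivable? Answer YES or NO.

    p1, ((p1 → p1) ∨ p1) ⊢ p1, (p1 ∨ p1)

Derivation trace:
[∨L] p1, ((p1 → p1) ∨ p1) ⊢ p1, (p1 ∨ p1)
  [→L] p1, (p1 → p1) ⊢ p1
    [WL] p1, p1 ⊢ p1
      [Ax] p1 ⊢ p1
    [Ax] p1 ⊢ p1
  [∨R] p1 ⊢ (p1 ∨ p1)
    [WR] p1 ⊢ p1, p1
      [Ax] p1 ⊢ p1

Result: YES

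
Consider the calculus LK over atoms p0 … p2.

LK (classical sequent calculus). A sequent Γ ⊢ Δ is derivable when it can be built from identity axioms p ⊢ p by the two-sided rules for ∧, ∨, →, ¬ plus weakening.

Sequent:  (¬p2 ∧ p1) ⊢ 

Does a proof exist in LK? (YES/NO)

Enumerate valuations to refute Γ ⊢ Δ:
  v=000: Γ:[(¬p2 ∧ p1)=F] Δ:[] refutes=False
  v=001: Γ:[(¬p2 ∧ p1)=F] Δ:[] refutes=False
  v=010: Γ:[(¬p2 ∧ p1)=T] Δ:[] refutes=True  ← countermodel

Result: NO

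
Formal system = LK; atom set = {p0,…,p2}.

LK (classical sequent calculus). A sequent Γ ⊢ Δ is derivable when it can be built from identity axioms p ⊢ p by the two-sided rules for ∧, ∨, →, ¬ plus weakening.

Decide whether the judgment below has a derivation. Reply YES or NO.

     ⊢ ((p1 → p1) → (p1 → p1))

Derivation (root first):
[→R]  ⊢ ((p1 → p1) → (p1 → p1))
  [→R] (p1 → p1) ⊢ (p1 → p1)
    [→L] p1, (p1 → p1) ⊢ p1
      [Ax] p1 ⊢ p1
      [Ax] p1 ⊢ p1

Result: YES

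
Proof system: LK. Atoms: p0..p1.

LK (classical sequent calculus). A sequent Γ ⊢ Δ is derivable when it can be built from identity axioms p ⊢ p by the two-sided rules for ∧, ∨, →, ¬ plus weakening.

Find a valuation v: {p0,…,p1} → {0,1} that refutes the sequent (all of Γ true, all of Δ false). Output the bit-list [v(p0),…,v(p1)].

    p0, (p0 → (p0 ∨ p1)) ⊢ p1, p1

Enumerate valuations to refute Γ ⊢ Δ:
  v=00: Γ:[p0=F, (p0 → (p0 ∨ p1))=T] Δ:[p1=F, p1=F] refutes=False
  v=01: Γ:[p0=F, (p0 → (p0 ∨ p1))=T] Δ:[p1=T, p1=T] refutes=False
  v=10: Γ:[p0=T, (p0 → (p0 ∨ p1))=T] Δ:[p1=F, p1=F] refutes=True  ← countermodel

Result: [1, 0]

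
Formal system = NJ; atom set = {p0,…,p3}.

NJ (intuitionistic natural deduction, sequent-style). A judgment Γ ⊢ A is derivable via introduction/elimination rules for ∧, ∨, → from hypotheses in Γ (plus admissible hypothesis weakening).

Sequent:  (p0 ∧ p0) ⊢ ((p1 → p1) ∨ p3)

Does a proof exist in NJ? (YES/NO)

Derivation trace:
[Wk] (p0 ∧ p0) ⊢ ((p1 → p1) ∨ p3)
  [∨I₁]  ⊢ ((p1 → p1) ∨ p3)
    [→I]  ⊢ (p1 → p1)
      [Ax] p1 ⊢ p1

Result: YES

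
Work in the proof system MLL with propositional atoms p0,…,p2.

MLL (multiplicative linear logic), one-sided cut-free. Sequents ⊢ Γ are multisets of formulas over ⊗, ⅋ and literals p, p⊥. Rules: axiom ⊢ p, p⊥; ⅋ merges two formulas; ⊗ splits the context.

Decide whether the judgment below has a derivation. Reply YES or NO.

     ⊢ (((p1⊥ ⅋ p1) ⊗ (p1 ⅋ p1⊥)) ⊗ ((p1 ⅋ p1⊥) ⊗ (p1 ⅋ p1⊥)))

Derivation trace:
[⊗]  ⊢ (((p1⊥ ⅋ p1) ⊗ (p1 ⅋ p1⊥)) ⊗ ((p1 ⅋ p1⊥) ⊗ (p1 ⅋ p1⊥)))
  [⊗]  ⊢ ((p1⊥ ⅋ p1) ⊗ (p1 ⅋ p1⊥))
    [⅋]  ⊢ (p1⊥ ⅋ p1)
      [Ax]  ⊢ p1, p1⊥
    [⅋]  ⊢ (p1 ⅋ p1⊥)
      [Ax]  ⊢ p1, p1⊥
  [⊗]  ⊢ ((p1 ⅋ p1⊥) ⊗ (p1 ⅋ p1⊥))
    [⅋]  ⊢ (p1 ⅋ p1⊥)
      [Ax]  ⊢ p1, p1⊥
    [⅋]  ⊢ (p1 ⅋ p1⊥)
      [Ax]  ⊢ p1, p1⊥

Result: YES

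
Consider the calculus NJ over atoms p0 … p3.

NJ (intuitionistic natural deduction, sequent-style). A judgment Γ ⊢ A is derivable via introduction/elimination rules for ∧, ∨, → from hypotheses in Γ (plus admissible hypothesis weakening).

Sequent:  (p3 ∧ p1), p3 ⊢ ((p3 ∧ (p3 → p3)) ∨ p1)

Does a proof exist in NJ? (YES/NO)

Derivation trace:
[∨I₁] (p3 ∧ p1), p3 ⊢ ((p3 ∧ (p3 → p3)) ∨ p1)
  [∧I] (p3 ∧ p1), p3 ⊢ (p3 ∧ (p3 → p3))
    [Wk] p3, (p3 ∧ p1) ⊢ p3
      [Ax] p3 ⊢ p3
    [→I] (p3 ∧ p1) ⊢ (p3 → p3)
      [Wk] p3, (p3 ∧ p1) ⊢ p3
        [Ax] p3 ⊢ p3

Result: YES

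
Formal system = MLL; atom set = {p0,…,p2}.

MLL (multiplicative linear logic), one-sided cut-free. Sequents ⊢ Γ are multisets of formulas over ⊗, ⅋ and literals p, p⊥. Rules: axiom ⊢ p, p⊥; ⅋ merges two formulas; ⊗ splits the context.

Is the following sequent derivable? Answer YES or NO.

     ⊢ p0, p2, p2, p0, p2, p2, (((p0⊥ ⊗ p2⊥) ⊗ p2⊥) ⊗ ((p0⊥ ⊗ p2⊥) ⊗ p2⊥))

Derivation (root first):
[⊗]  ⊢ p0, p2, p2, p0, p2, p2, (((p0⊥ ⊗ p2⊥) ⊗ p2⊥) ⊗ ((p0⊥ ⊗ p2⊥) ⊗ p2⊥))
  [⊗]  ⊢ p0, p2, p2, ((p0⊥ ⊗ p2⊥) ⊗ p2⊥)
    [⊗]  ⊢ p0, p2, (p0⊥ ⊗ p2⊥)
      [Ax]  ⊢ p0, p0⊥
      [Ax]  ⊢ p2, p2⊥
    [Ax]  ⊢ p2, p2⊥
  [⊗]  ⊢ p0, p2, p2, ((p0⊥ ⊗ p2⊥) ⊗ p2⊥)
    [⊗]  ⊢ p0, p2, (p0⊥ ⊗ p2⊥)
      [Ax]  ⊢ p0, p0⊥
      [Ax]  ⊢ p2, p2⊥
    [Ax]  ⊢ p2, p2⊥

Result: YES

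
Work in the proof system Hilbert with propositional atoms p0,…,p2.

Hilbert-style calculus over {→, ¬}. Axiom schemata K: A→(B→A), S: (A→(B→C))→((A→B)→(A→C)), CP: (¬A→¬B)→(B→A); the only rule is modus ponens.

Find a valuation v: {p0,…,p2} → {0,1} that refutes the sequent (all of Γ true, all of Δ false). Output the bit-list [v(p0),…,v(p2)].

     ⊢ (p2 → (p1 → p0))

Truth-table refutation:
  v=000: Γ:[] Δ:[(p2 → (p1 → p0))=T] refutes=False
  v=001: Γ:[] Δ:[(p2 → (p1 → p0))=T] refutes=False
  v=010: Γ:[] Δ:[(p2 → (p1 → p0))=T] refutes=False
  v=011: Γ:[] Δ:[(p2 → (p1 → p0))=F] refutes=True  ← countermodel

Result: [0, 1, 1]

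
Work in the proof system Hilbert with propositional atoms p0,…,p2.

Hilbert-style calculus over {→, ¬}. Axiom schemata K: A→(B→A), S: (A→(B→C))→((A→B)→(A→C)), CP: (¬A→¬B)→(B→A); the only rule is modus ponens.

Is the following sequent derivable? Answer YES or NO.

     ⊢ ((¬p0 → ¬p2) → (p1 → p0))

Enumerate valuations to refute Γ ⊢ Δ:
  v=000: Γ:[] Δ:[((¬p0 → ¬p2) → (p1 → p0))=T] refutes=False
  v=001: Γ:[] Δ:[((¬p0 → ¬p2) → (p1 → p0))=T] refutes=False
  v=010: Γ:[] Δ:[((¬p0 → ¬p2) → (p1 → p0))=F] refutes=True  ← countermodel

Result: NO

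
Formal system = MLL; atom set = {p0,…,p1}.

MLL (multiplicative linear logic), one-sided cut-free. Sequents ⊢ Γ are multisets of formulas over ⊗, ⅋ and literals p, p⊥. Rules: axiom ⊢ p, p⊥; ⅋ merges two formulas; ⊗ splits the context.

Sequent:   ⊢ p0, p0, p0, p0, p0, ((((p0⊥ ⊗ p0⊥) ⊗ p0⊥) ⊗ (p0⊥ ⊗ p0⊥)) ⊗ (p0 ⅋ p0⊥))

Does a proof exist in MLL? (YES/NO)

Derivation (root first):
[⊗]  ⊢ p0, p0, p0, p0, p0, ((((p0⊥ ⊗ p0⊥) ⊗ p0⊥) ⊗ (p0⊥ ⊗ p0⊥)) ⊗ (p0 ⅋ p0⊥))
  [⊗]  ⊢ p0, p0, p0, p0, p0, (((p0⊥ ⊗ p0⊥) ⊗ p0⊥) ⊗ (p0⊥ ⊗ p0⊥))
    [⊗]  ⊢ p0, p0, p0, ((p0⊥ ⊗ p0⊥) ⊗ p0⊥)
      [⊗]  ⊢ p0, p0, (p0⊥ ⊗ p0⊥)
        [Ax]  ⊢ p0, p0⊥
        [Ax]  ⊢ p0, p0⊥
      [Ax]  ⊢ p0, p0⊥
    [⊗]  ⊢ p0, p0, (p0⊥ ⊗ p0⊥)
      [Ax]  ⊢ p0, p0⊥
      [Ax]  ⊢ p0, p0⊥
  [⅋]  ⊢ (p0 ⅋ p0⊥)
    [Ax]  ⊢ p0, p0⊥

Result: YES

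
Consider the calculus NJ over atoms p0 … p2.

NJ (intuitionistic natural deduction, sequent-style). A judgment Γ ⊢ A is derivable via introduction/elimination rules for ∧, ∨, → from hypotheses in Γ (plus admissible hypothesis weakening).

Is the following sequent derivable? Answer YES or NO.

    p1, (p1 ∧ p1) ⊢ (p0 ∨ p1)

Proof tree:
[Wk] p1, (p1 ∧ p1) ⊢ (p0 ∨ p1)
  [∨I₂] p1 ⊢ (p0 ∨ p1)
    [Ax] p1 ⊢ p1

Result: YES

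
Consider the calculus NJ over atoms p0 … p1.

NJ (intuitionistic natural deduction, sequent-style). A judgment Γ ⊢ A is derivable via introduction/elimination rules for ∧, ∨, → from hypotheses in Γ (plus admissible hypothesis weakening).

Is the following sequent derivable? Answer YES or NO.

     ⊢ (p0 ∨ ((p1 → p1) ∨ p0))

Derivation (root first):
[∨I₂]  ⊢ (p0 ∨ ((p1 → p1) ∨ p0))
  [∨I₁]  ⊢ ((p1 → p1) ∨ p0)
    [→I]  ⊢ (p1 → p1)
      [Ax] p1 ⊢ p1

Result: YES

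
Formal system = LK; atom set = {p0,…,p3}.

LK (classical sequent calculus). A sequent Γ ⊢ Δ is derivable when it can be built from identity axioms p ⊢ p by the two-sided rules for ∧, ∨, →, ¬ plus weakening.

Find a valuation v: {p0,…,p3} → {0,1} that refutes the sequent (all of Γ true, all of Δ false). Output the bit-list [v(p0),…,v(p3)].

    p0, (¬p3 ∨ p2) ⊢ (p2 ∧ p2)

Search for a countermodel by truth-table:
  v=0000: Γ:[p0=F, (¬p3 ∨ p2)=T] Δ:[(p2 ∧ p2)=F] refutes=False
  v=0001: Γ:[p0=F, (¬p3 ∨ p2)=F] Δ:[(p2 ∧ p2)=F] refutes=False
  v=0010: Γ:[p0=F, (¬p3 ∨ p2)=T] Δ:[(p2 ∧ p2)=T] refutes=False
  v=0011: Γ:[p0=F, (¬p3 ∨ p2)=T] Δ:[(p2 ∧ p2)=T] refutes=False
  v=0100: Γ:[p0=F, (¬p3 ∨ p2)=T] Δ:[(p2 ∧ p2)=F] refutes=False
  v=0101: Γ:[p0=F, (¬p3 ∨ p2)=F] Δ:[(p2 ∧ p2)=F] refutes=False
  v=0110: Γ:[p0=F, (¬p3 ∨ p2)=T] Δ:[(p2 ∧ p2)=T] refutes=False
  v=0111: Γ:[p0=F, (¬p3 ∨ p2)=T] Δ:[(p2 ∧ p2)=T] refutes=False
  v=1000: Γ:[p0=T, (¬p3 ∨ p2)=T] Δ:[(p2 ∧ p2)=F] refutes=True  ← countermodel

Result: [1, 0, 0, 0]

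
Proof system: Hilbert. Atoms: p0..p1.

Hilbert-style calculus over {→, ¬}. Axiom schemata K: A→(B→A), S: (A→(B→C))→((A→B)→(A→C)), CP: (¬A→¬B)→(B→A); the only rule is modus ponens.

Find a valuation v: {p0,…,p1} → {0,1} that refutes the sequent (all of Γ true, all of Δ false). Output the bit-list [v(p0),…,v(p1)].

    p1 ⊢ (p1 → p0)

Enumerate valuations to refute Γ ⊢ Δ:
  v=00: Γ:[p1=F] Δ:[(p1 → p0)=T] refutes=False
  v=01: Γ:[p1=T] Δ:[(p1 → p0)=F] refutes=True  ← countermodel

Result: [0, 1]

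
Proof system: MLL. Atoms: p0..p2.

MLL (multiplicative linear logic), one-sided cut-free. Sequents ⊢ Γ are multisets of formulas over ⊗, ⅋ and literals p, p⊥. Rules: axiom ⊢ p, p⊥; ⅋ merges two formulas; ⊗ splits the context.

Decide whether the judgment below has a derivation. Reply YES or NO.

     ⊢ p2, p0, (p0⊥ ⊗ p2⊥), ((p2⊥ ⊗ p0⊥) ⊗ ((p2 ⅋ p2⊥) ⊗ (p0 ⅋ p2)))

Derivation trace:
[⊗]  ⊢ p2, p0, (p0⊥ ⊗ p2⊥), ((p2⊥ ⊗ p0⊥) ⊗ ((p2 ⅋ p2⊥) ⊗ (p0 ⅋ p2)))
  [⊗]  ⊢ p2, p0, (p2⊥ ⊗ p0⊥)
    [Ax]  ⊢ p2, p2⊥
    [Ax]  ⊢ p0, p0⊥
  [⊗]  ⊢ (p0⊥ ⊗ p2⊥), ((p2 ⅋ p2⊥) ⊗ (p0 ⅋ p2))
    [⅋]  ⊢ (p2 ⅋ p2⊥)
      [Ax]  ⊢ p2, p2⊥
    [⅋]  ⊢ (p0⊥ ⊗ p2⊥), (p0 ⅋ p2)
      [⊗]  ⊢ p0, p2, (p0⊥ ⊗ p2⊥)
        [Ax]  ⊢ p0, p0⊥
        [Ax]  ⊢ p2, p2⊥

Result: YES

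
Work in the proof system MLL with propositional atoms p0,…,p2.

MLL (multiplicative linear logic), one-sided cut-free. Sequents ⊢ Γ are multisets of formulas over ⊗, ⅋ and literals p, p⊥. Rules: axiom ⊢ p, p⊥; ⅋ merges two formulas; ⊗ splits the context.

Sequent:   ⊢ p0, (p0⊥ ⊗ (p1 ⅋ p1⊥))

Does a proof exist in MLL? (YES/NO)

Derivation trace:
[⊗]  ⊢ p0, (p0⊥ ⊗ (p1 ⅋ p1⊥))
  [Ax]  ⊢ p0, p0⊥
  [⅋]  ⊢ (p1 ⅋ p1⊥)
    [Ax]  ⊢ p1, p1⊥

Result: YES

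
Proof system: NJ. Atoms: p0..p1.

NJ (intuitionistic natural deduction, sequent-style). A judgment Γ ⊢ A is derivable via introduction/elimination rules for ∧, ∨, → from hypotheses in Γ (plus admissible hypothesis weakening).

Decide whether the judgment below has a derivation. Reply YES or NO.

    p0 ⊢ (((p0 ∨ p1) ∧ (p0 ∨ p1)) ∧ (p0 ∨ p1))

Proof tree:
[∧I] p0 ⊢ (((p0 ∨ p1) ∧ (p0 ∨ p1)) ∧ (p0 ∨ p1))
  [∧I] p0 ⊢ ((p0 ∨ p1) ∧ (p0 ∨ p1))
    [∨I₁] p0 ⊢ (p0 ∨ p1)
      [Ax] p0 ⊢ p0
    [∨I₁] p0 ⊢ (p0 ∨ p1)
      [Ax] p0 ⊢ p0
  [∨I₁] p0 ⊢ (p0 ∨ p1)
    [Ax] p0 ⊢ p0

Result: YES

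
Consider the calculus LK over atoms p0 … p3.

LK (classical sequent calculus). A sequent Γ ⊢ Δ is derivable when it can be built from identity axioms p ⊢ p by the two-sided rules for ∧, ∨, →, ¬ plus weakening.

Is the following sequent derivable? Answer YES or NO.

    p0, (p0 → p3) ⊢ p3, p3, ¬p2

Proof tree:
[¬R] p0, (p0 → p3) ⊢ p3, p3, ¬p2
  [WR] p0, (p0 → p3), p2 ⊢ p3, p3
    [WL] p0, (p0 → p3), p2 ⊢ p3
      [→L] p0, (p0 → p3) ⊢ p3
        [Ax] p0 ⊢ p0
        [Ax] p3 ⊢ p3

Result: YES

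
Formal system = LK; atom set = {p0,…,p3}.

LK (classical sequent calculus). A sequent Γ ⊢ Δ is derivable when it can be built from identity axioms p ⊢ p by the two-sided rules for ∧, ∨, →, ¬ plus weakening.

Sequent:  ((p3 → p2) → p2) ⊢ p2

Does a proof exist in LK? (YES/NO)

Search for a countermodel by truth-table:
  v=0000: Γ:[((p3 → p2) → p2)=F] Δ:[p2=F] refutes=False
  v=0001: Γ:[((p3 → p2) → p2)=T] Δ:[p2=F] refutes=True  ← countermodel

Result: NO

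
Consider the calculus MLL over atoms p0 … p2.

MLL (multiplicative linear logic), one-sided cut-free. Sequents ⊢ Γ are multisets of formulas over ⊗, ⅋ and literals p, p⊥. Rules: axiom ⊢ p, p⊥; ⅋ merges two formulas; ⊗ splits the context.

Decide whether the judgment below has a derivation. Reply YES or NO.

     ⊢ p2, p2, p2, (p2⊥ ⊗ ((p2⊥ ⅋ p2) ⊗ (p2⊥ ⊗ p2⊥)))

Derivation (root first):
[⊗]  ⊢ p2, p2, p2, (p2⊥ ⊗ ((p2⊥ ⅋ p2) ⊗ (p2⊥ ⊗ p2⊥)))
  [Ax]  ⊢ p2, p2⊥
  [⊗]  ⊢ p2, p2, ((p2⊥ ⅋ p2) ⊗ (p2⊥ ⊗ p2⊥))
    [⅋]  ⊢ (p2⊥ ⅋ p2)
      [Ax]  ⊢ p2, p2⊥
    [⊗]  ⊢ p2, p2, (p2⊥ ⊗ p2⊥)
      [Ax]  ⊢ p2, p2⊥
      [Ax]  ⊢ p2, p2⊥

Result: YES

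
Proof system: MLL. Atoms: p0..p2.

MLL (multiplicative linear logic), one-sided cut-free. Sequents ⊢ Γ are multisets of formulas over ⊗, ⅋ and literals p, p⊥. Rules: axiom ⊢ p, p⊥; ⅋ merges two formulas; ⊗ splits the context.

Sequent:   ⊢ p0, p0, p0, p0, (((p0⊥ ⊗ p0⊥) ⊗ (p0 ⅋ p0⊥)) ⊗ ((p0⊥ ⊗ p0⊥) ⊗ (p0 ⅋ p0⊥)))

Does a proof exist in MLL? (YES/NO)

Derivation (root first):
[⊗]  ⊢ p0, p0, p0, p0, (((p0⊥ ⊗ p0⊥) ⊗ (p0 ⅋ p0⊥)) ⊗ ((p0⊥ ⊗ p0⊥) ⊗ (p0 ⅋ p0⊥)))
  [⊗]  ⊢ p0, p0, ((p0⊥ ⊗ p0⊥) ⊗ (p0 ⅋ p0⊥))
    [⊗]  ⊢ p0, p0, (p0⊥ ⊗ p0⊥)
      [Ax]  ⊢ p0, p0⊥
      [Ax]  ⊢ p0, p0⊥
    [⅋]  ⊢ (p0 ⅋ p0⊥)
      [Ax]  ⊢ p0, p0⊥
  [⊗]  ⊢ p0, p0, ((p0⊥ ⊗ p0⊥) ⊗ (p0 ⅋ p0⊥))
    [⊗]  ⊢ p0, p0, (p0⊥ ⊗ p0⊥)
      [Ax]  ⊢ p0, p0⊥
      [Ax]  ⊢ p0, p0⊥
    [⅋]  ⊢ (p0 ⅋ p0⊥)
      [Ax]  ⊢ p0, p0⊥

Result: YES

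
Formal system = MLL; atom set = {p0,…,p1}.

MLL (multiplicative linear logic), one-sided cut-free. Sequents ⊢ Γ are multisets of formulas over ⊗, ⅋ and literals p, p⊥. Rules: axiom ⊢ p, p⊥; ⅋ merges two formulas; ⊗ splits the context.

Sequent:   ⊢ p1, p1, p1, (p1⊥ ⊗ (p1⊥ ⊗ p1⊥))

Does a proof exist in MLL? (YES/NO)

Derivation trace:
[⊗]  ⊢ p1, p1, p1, (p1⊥ ⊗ (p1⊥ ⊗ p1⊥))
  [Ax]  ⊢ p1, p1⊥
  [⊗]  ⊢ p1, p1, (p1⊥ ⊗ p1⊥)
    [Ax]  ⊢ p1, p1⊥
    [Ax]  ⊢ p1, p1⊥

Result: YES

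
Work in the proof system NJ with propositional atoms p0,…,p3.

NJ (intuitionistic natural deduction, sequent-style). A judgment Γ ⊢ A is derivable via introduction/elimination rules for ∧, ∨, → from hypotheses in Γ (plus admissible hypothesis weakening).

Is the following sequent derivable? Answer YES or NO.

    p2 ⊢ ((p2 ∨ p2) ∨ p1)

Derivation trace:
[∨I₁] p2 ⊢ ((p2 ∨ p2) ∨ p1)
  [∨I₂] p2 ⊢ (p2 ∨ p2)
    [Ax] p2 ⊢ p2

Result: YES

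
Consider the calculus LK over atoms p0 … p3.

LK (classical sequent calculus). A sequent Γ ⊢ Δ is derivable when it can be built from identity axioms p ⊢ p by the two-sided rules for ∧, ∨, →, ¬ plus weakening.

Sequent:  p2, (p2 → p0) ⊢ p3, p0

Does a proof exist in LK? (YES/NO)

Derivation (root first):
[→L] p2, (p2 → p0) ⊢ p3, p0
  [Ax] p2 ⊢ p2
  [WR] p0 ⊢ p0, p3
    [Ax] p0 ⊢ p0

Result: YES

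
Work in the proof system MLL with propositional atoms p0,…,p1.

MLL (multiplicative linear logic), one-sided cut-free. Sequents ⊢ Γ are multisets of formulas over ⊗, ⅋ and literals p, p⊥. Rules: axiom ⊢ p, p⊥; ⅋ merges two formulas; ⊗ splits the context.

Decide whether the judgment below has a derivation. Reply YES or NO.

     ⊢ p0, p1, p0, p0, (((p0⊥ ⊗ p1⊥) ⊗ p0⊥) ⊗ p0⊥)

Derivation (root first):
[⊗]  ⊢ p0, p1, p0, p0, (((p0⊥ ⊗ p1⊥) ⊗ p0⊥) ⊗ p0⊥)
  [⊗]  ⊢ p0, p1, p0, ((p0⊥ ⊗ p1⊥) ⊗ p0⊥)
    [⊗]  ⊢ p0, p1, (p0⊥ ⊗ p1⊥)
      [Ax]  ⊢ p0, p0⊥
      [Ax]  ⊢ p1, p1⊥
    [Ax]  ⊢ p0, p0⊥
  [Ax]  ⊢ p0, p0⊥

Result: YES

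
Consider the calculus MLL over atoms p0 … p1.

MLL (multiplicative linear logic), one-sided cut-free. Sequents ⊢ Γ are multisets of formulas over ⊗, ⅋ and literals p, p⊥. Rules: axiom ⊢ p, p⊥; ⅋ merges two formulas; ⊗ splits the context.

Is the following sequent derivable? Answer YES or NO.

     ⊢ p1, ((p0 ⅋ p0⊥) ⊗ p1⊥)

Derivation (root first):
[⊗]  ⊢ p1, ((p0 ⅋ p0⊥) ⊗ p1⊥)
  [⅋]  ⊢ (p0 ⅋ p0⊥)
    [Ax]  ⊢ p0, p0⊥
  [Ax]  ⊢ p1, p1⊥

Result: YES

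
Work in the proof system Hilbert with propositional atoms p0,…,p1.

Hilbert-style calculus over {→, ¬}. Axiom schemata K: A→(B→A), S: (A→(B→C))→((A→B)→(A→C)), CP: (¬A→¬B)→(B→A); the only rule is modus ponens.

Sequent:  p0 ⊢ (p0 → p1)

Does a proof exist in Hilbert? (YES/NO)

Enumerate valuations to refute Γ ⊢ Δ:
  v=00: Γ:[p0=F] Δ:[(p0 → p1)=T] refutes=False
  v=01: Γ:[p0=F] Δ:[(p0 → p1)=T] refutes=False
  v=10: Γ:[p0=T] Δ:[(p0 → p1)=F] refutes=True  ← countermodel

Result: NO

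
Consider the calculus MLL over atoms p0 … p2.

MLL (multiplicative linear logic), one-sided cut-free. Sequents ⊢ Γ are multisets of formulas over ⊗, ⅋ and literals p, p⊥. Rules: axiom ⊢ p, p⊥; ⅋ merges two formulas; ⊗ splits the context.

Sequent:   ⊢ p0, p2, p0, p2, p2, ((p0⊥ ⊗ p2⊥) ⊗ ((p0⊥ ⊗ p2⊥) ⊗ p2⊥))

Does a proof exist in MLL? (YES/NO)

Derivation trace:
[⊗]  ⊢ p0, p2, p0, p2, p2, ((p0⊥ ⊗ p2⊥) ⊗ ((p0⊥ ⊗ p2⊥) ⊗ p2⊥))
  [⊗]  ⊢ p0, p2, (p0⊥ ⊗ p2⊥)
    [Ax]  ⊢ p0, p0⊥
    [Ax]  ⊢ p2, p2⊥
  [⊗]  ⊢ p0, p2, p2, ((p0⊥ ⊗ p2⊥) ⊗ p2⊥)
    [⊗]  ⊢ p0, p2, (p0⊥ ⊗ p2⊥)
      [Ax]  ⊢ p0, p0⊥
      [Ax]  ⊢ p2, p2⊥
    [Ax]  ⊢ p2, p2⊥

Result: YES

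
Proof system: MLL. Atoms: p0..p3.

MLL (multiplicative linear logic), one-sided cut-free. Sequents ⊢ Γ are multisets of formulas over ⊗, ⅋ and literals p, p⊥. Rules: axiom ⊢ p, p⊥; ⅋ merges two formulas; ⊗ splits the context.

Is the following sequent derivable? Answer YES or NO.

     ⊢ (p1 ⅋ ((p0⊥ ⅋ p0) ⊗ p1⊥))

Derivation (root first):
[⅋]  ⊢ (p1 ⅋ ((p0⊥ ⅋ p0) ⊗ p1⊥))
  [⊗]  ⊢ p1, ((p0⊥ ⅋ p0) ⊗ p1⊥)
    [⅋]  ⊢ (p0⊥ ⅋ p0)
      [Ax]  ⊢ p0, p0⊥
    [Ax]  ⊢ p1, p1⊥

Result: YES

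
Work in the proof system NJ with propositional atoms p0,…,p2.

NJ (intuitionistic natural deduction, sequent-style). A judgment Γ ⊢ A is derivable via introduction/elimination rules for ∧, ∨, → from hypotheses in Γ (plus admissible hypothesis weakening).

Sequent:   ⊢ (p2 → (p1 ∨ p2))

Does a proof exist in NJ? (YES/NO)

Proof tree:
[→I]  ⊢ (p2 → (p1 ∨ p2))
  [∨I₂] p2 ⊢ (p1 ∨ p2)
    [Ax] p2 ⊢ p2

Result: YES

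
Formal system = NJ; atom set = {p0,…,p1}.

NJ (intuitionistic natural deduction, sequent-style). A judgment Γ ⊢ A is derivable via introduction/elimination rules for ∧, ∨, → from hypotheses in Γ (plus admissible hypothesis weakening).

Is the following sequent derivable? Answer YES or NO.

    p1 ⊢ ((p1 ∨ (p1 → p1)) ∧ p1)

Proof tree:
[∧I] p1 ⊢ ((p1 ∨ (p1 → p1)) ∧ p1)
  [∨I₂]  ⊢ (p1 ∨ (p1 → p1))
    [→I]  ⊢ (p1 → p1)
      [Ax] p1 ⊢ p1
  [Ax] p1 ⊢ p1

Result: YES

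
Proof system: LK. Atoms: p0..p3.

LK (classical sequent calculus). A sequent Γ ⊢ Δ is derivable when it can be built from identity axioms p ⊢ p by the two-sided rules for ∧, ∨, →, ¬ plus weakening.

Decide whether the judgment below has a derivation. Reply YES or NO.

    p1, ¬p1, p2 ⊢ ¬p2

Proof tree:
[¬R] p1, ¬p1, p2 ⊢ ¬p2
  [WL] p1, p2, ¬p1, p2 ⊢ 
    [¬L] p1, p2, ¬p1 ⊢ 
      [WL] p1, p2 ⊢ p1
        [Ax] p1 ⊢ p1

Result: YES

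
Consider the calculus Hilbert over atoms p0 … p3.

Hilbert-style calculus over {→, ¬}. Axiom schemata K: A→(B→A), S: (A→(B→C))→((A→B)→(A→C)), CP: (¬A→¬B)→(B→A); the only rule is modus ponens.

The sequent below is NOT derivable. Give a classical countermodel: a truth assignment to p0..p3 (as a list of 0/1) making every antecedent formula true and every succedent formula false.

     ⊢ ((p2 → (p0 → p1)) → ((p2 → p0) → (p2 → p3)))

Truth-table refutation:
  v=0000: Γ:[] Δ:[((p2 → (p0 → p1)) → ((p2 → p0) → (p2 → p3)))=T] refutes=False
  v=0001: Γ:[] Δ:[((p2 → (p0 → p1)) → ((p2 → p0) → (p2 → p3)))=T] refutes=False
  v=0010: Γ:[] Δ:[((p2 → (p0 → p1)) → ((p2 → p0) → (p2 → p3)))=T] refutes=False
  v=0011: Γ:[] Δ:[((p2 → (p0 → p1)) → ((p2 → p0) → (p2 → p3)))=T] refutes=False
  v=0100: Γ:[] Δ:[((p2 → (p0 → p1)) → ((p2 → p0) → (p2 → p3)))=T] refutes=False
  v=0101: Γ:[] Δ:[((p2 → (p0 → p1)) → ((p2 → p0) → (p2 → p3)))=T] refutes=False
  v=0110: Γ:[] Δ:[((p2 → (p0 → p1)) → ((p2 → p0) → (p2 → p3)))=T] refutes=False
  v=0111: Γ:[] Δ:[((p2 → (p0 → p1)) → ((p2 → p0) → (p2 → p3)))=T] refutes=False
  v=1000: Γ:[] Δ:[((p2 → (p0 → p1)) → ((p2 → p0) → (p2 → p3)))=T] refutes=False
  v=1001: Γ:[] Δ:[((p2 → (p0 → p1)) → ((p2 → p0) → (p2 → p3)))=T] refutes=False
  v=1010: Γ:[] Δ:[((p2 → (p0 → p1)) → ((p2 → p0) → (p2 → p3)))=T] refutes=False
  v=1011: Γ:[] Δ:[((p2 → (p0 → p1)) → ((p2 → p0) → (p2 → p3)))=T] refutes=False
  v=1100: Γ:[] Δ:[((p2 → (p0 → p1)) → ((p2 → p0) → (p2 → p3)))=T] refutes=False
  v=1101: Γ:[] Δ:[((p2 → (p0 → p1)) → ((p2 → p0) → (p2 → p3)))=T] refutes=False
  v=1110: Γ:[] Δ:[((p2 → (p0 → p1)) → ((p2 → p0) → (p2 → p3)))=F] refutes=True  ← countermodel

Result: [1, 1, 1, 0]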